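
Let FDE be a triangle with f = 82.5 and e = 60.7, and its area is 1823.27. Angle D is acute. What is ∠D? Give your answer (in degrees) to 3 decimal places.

From area = ½·e·f·sin D, we get sin D = 2·area/(e·f) ≈ 0.72818.
Taking the acute solution, ∠D ≈ 46.73°.

46.734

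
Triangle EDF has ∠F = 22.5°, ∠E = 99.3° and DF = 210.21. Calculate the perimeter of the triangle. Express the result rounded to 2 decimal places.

The third angle is ∠D = 180° − ∠F − ∠E = 58.20°.
Law of sines: FE = DF·sin D/sin E ≈ 181.04.
Law of sines: ED = DF·sin F/sin E ≈ 81.515.
Semiperimeter s = (210.21+181.04+81.515)/2 = 236.38.
Perimeter = 210.21 + 181.04 + 81.515 = 472.76.

perimeter ≈ 472.76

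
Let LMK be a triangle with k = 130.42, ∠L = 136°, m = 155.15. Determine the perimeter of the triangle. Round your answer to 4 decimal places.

By the law of cosines, l² = m² + k² − 2·m·k·cos L = 70192, so l ≈ 264.94.
Semiperimeter s = (264.94+155.15+130.42)/2 = 275.25.
Perimeter = 264.94 + 155.15 + 130.42 = 550.51.

550.5079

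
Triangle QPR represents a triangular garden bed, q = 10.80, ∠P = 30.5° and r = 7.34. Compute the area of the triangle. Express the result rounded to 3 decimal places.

Area = ½·r·q·sin P ≈ 20.117.

20.117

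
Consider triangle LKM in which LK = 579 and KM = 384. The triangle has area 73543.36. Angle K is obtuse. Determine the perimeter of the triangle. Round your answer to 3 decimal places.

From area = ½·LK·KM·sin K, we get sin K = 2·area/(LK·KM) ≈ 0.66155.
Taking the obtuse solution, ∠K ≈ 138.58°.
Law of cosines then gives ML ≈ 903.41.
Perimeter = 384 + 903.41 + 579 = 1866.4.

1866.414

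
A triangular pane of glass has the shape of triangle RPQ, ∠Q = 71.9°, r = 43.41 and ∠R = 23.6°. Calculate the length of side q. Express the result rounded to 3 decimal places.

The third angle is ∠P = 180° − ∠Q − ∠R = 84.50°.
Law of sines: q = r·sin Q/sin R ≈ 103.06.

103.065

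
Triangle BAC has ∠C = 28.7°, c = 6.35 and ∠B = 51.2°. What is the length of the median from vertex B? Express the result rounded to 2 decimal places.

m_B ≈ 8.85

The third angle is ∠A = 180° − ∠C − ∠B = 100.10°.
Law of sines: b = c·sin B/sin C ≈ 10.305.
Law of sines: a = c·sin A/sin C ≈ 13.018.
Median from B: ½√(2·a² + 2·c² − b²) ≈ 8.8514.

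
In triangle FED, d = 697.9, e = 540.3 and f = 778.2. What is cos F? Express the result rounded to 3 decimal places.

cos F ≈ 0.230

By the law of cosines, cos F = (e² + d² − f²) / (2·e·d) ≈ 0.22992, so ∠F ≈ 76.71°.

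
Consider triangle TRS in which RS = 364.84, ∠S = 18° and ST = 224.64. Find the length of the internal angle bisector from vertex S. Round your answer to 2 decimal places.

t_S ≈ 274.64

By the law of cosines, TR² = RS² + ST² − 2·RS·ST·cos S = 27679, so TR ≈ 166.37.
The bisector from S has length 2·RS·ST·cos(∠S/2)/(RS+ST) ≈ 274.64.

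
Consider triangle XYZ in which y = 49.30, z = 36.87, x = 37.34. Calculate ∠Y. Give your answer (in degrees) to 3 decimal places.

∠Y ≈ 83.259°

By the law of cosines, cos Y = (z² + x² − y²) / (2·z·x) ≈ 0.11737, so ∠Y ≈ 83.26°.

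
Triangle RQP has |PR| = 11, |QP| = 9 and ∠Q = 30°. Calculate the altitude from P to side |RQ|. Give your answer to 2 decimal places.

4.50

Law of sines: sin R = |QP|·sin Q/|PR| ≈ 0.40909.
Since |PR| ≥ |QP|, only the acute value applies: ∠R ≈ 24.15°.
Then ∠P = 180° − ∠Q − ∠R ≈ 125.85°.
Law of sines gives |RQ| = |PR|·sin P/sin Q ≈ 17.832.
Area = ½·|PR|·|QP|·sin P ≈ 40.121.
The altitude from P has length 2·area/|RQ| ≈ 4.5.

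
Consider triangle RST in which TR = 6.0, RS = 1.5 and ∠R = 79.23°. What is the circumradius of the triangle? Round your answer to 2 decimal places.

3.01

By the law of cosines, ST² = TR² + RS² − 2·TR·RS·cos R = 34.886, so ST ≈ 5.9065.
Area = ½·TR·RS·sin R ≈ 4.4207.
Circumradius = ST/(2 sin R) ≈ 3.0062.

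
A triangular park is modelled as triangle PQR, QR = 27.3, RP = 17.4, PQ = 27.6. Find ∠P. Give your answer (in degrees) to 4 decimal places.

70.5876

By the law of cosines, cos P = (RP² + PQ² − QR²) / (2·RP·PQ) ≈ 0.33237, so ∠P ≈ 70.59°.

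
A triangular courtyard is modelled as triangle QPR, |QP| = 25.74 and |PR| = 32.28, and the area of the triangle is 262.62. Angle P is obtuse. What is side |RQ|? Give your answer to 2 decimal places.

54.70

From area = ½·|QP|·|PR|·sin P, we get sin P = 2·area/(|QP|·|PR|) ≈ 0.63214.
Taking the obtuse solution, ∠P ≈ 140.79°.
Law of cosines then gives |RQ| ≈ 54.701.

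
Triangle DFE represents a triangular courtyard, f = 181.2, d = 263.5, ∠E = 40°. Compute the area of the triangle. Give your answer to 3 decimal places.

Area = ½·d·f·sin E ≈ 15345.

area ≈ 15345.333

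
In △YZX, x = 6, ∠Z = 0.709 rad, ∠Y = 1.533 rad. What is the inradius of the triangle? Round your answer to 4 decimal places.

The third angle is ∠X = π − ∠Y − ∠Z = 0.900 rad.
Law of sines: y = x·sin Y/sin X ≈ 7.6566.
Law of sines: z = x·sin Z/sin X ≈ 4.9886.
Area = ½·x·y·sin Z ≈ 14.955.
Semiperimeter s = (7.6566+4.9886+6)/2 = 9.3226.
Inradius = area/s = 14.955/9.3226 ≈ 1.6042.

r ≈ 1.6042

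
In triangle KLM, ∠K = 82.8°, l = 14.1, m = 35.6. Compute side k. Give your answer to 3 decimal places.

36.611

By the law of cosines, k² = l² + m² − 2·l·m·cos K = 1340.3, so k ≈ 36.611.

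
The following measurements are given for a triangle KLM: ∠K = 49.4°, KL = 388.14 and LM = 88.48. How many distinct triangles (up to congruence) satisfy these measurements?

0

KL·sin K = 388.14·sin(49.4°) ≈ 294.7.
Since LM = 88.48 < 294.7 = KL sin K, no triangle exists.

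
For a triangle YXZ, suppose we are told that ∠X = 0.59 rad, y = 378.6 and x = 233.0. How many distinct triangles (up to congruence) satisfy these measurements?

2

y·sin X = 378.6·sin(0.59 rad) ≈ 210.6.
Since y sin X < x < y (210.6 < 233.0 < 378.6), two triangles exist.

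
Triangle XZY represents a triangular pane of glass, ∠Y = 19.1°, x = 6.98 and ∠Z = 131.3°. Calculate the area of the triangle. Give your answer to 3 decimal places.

The third angle is ∠X = 180° − ∠Z − ∠Y = 29.60°.
Law of sines: z = x·sin Z/sin X ≈ 10.616.
Law of sines: y = x·sin Y/sin X ≈ 4.624.
Area = ½·x·z·sin Y ≈ 12.124.

12.124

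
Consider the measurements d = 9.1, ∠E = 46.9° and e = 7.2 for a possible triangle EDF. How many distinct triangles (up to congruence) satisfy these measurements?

2

d·sin E = 9.1·sin(46.9°) ≈ 6.644.
Since d sin E < e < d (6.644 < 7.2 < 9.1), two triangles exist.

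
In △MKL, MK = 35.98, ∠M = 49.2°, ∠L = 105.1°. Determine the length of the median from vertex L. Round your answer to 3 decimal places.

m_L ≈ 14.313

The third angle is ∠K = 180° − ∠L − ∠M = 25.70°.
Law of sines: KL = MK·sin M/sin L ≈ 28.211.
Law of sines: LM = MK·sin K/sin L ≈ 16.161.
Median from L: ½√(2·KL² + 2·LM² − MK²) ≈ 14.313.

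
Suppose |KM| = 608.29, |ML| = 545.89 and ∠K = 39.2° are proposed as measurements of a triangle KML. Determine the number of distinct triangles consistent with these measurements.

|KM|·sin K = 608.29·sin(39.2°) ≈ 384.5.
Since |KM| sin K < |ML| < |KM| (384.5 < 545.89 < 608.29), two triangles exist.

2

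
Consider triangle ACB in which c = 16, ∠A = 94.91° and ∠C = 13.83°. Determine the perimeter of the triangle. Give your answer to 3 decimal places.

The third angle is ∠B = 180° − ∠A − ∠C = 71.26°.
Law of sines: a = c·sin A/sin C ≈ 66.688.
Law of sines: b = c·sin B/sin C ≈ 63.385.
Semiperimeter s = (66.688+16+63.385)/2 = 73.037.
Perimeter = 66.688 + 16 + 63.385 = 146.07.

perimeter ≈ 146.074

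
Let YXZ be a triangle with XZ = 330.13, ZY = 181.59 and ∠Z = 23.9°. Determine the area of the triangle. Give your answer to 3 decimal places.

Area = ½·XZ·ZY·sin Z ≈ 12144.

12143.776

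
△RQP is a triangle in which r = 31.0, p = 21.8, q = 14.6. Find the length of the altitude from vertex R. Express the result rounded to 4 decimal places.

Semiperimeter s = (31 + 14.6 + 21.8)/2 = 33.7.
Heron's formula: area = √(33.7·2.7·19.1·11.9) ≈ 143.81.
The altitude from R has length 2·area/r ≈ 9.278.

9.2780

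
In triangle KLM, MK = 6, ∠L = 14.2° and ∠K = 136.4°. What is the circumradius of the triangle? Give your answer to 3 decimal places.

The third angle is ∠M = 180° − ∠K − ∠L = 29.40°.
Law of sines: LM = MK·sin K/sin L ≈ 16.867.
Law of sines: KL = MK·sin M/sin L ≈ 12.007.
Circumradius = MK/(2 sin L) ≈ 12.23.

12.230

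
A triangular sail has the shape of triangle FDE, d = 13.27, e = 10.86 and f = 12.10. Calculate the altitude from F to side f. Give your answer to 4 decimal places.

Semiperimeter s = (12.1 + 13.27 + 10.86)/2 = 18.115.
Heron's formula: area = √(18.115·6.015·4.845·7.255) ≈ 61.887.
The altitude from F has length 2·area/f ≈ 10.229.

h_F ≈ 10.2293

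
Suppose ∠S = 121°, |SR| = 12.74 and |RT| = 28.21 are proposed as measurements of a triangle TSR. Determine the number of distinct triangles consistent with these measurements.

1

|SR|·sin S = 12.74·sin(121°) ≈ 10.92.
Since ∠S is not acute, a triangle exists only if |RT| > |SR|; here |RT| > |SR|, so there is exactly one triangle.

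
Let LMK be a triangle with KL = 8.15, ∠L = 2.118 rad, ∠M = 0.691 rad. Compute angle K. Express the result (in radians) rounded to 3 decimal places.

The third angle is ∠K = π − ∠L − ∠M = 0.333 rad.

∠K ≈ 0.333 rad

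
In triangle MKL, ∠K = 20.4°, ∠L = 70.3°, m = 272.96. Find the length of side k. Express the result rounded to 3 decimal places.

95.153

The third angle is ∠M = 180° − ∠K − ∠L = 89.30°.
Law of sines: k = m·sin K/sin M ≈ 95.153.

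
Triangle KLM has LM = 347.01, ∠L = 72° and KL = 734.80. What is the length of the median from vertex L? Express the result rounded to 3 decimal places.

By the law of cosines, MK² = KL² + LM² − 2·KL·LM·cos L = 5.0276e+05, so MK ≈ 709.05.
Median from L: ½√(2·KL² + 2·LM² − MK²) ≈ 452.2.

m_L ≈ 452.199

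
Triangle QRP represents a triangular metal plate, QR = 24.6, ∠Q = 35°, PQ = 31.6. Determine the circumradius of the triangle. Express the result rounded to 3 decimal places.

15.840

By the law of cosines, RP² = PQ² + QR² − 2·PQ·QR·cos Q = 330.17, so RP ≈ 18.171.
Area = ½·PQ·QR·sin Q ≈ 222.94.
Circumradius = RP/(2 sin Q) ≈ 15.84.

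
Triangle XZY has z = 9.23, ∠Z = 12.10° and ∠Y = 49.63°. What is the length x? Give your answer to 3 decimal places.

38.780

The third angle is ∠X = 180° − ∠Z − ∠Y = 118.27°.
Law of sines: x = z·sin X/sin Z ≈ 38.78.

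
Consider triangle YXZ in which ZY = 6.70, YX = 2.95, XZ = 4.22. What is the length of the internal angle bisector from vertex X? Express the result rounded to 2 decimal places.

By the law of cosines, cos X = (YX² + XZ² − ZY²) / (2·YX·XZ) ≈ -0.73818, so ∠X ≈ 137.58°.
The bisector from X has length 2·YX·XZ·cos(∠X/2)/(YX+XZ) ≈ 1.2564.

t_X ≈ 1.26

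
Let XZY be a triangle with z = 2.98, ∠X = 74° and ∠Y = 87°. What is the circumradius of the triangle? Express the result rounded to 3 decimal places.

4.577

The third angle is ∠Z = 180° − ∠Y − ∠X = 19.00°.
Law of sines: x = z·sin X/sin Z ≈ 8.7986.
Law of sines: y = z·sin Y/sin Z ≈ 9.1407.
Circumradius = z/(2 sin Z) ≈ 4.5766.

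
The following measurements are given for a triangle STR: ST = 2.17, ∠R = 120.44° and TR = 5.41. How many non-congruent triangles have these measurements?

0

TR·sin R = 5.41·sin(120.44°) ≈ 4.664.
Since ∠R is not acute, a triangle exists only if ST > TR; here ST ≤ TR, so there is no triangle.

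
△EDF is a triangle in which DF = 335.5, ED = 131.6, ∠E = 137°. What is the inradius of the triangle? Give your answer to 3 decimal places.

Law of sines: sin F = ED·sin E/DF ≈ 0.26751.
Since DF ≥ ED, only the acute value applies: ∠F ≈ 15.52°.
Then ∠D = 180° − ∠E − ∠F ≈ 27.48°.
Law of sines gives FE = DF·sin D/sin E ≈ 227.03.
Area = ½·DF·ED·sin D ≈ 10188.
Semiperimeter s = (335.5+227.03+131.6)/2 = 347.06.
Inradius = area/s = 10188/347.06 ≈ 29.355.

r ≈ 29.355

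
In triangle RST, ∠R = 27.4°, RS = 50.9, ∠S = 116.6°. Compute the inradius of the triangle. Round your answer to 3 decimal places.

The third angle is ∠T = 180° − ∠R − ∠S = 36.00°.
Law of sines: ST = RS·sin R/sin T ≈ 39.852.
Law of sines: TR = RS·sin S/sin T ≈ 77.43.
Area = ½·RS·ST·sin S ≈ 906.87.
Semiperimeter s = (39.852+77.43+50.9)/2 = 84.091.
Inradius = area/s = 906.87/84.091 ≈ 10.784.

r ≈ 10.784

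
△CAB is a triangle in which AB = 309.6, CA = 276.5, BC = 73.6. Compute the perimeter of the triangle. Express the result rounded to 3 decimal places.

perimeter ≈ 659.700

Perimeter = 309.6 + 73.6 + 276.5 = 659.7.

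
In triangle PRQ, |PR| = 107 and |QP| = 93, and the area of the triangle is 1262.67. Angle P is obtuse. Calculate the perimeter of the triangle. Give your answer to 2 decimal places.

From area = ½·|QP|·|PR|·sin P, we get sin P = 2·area/(|QP|·|PR|) ≈ 0.25378.
Taking the obtuse solution, ∠P ≈ 2.8850 rad.
Law of cosines then gives |RQ| ≈ 198.36.
Perimeter = 198.36 + 93 + 107 = 398.36.

398.36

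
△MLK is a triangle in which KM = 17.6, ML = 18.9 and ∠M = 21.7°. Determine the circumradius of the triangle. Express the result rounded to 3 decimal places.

By the law of cosines, LK² = KM² + ML² − 2·KM·ML·cos M = 48.837, so LK ≈ 6.9883.
Area = ½·KM·ML·sin M ≈ 61.496.
Circumradius = LK/(2 sin M) ≈ 9.4502.

9.450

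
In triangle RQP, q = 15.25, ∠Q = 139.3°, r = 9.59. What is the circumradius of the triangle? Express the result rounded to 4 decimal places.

Law of sines: sin R = r·sin Q/q ≈ 0.41007.
Since q ≥ r, only the acute value applies: ∠R ≈ 24.21°.
Then ∠P = 180° − ∠Q − ∠R ≈ 16.49°.
Law of sines gives p = q·sin P/sin Q ≈ 6.6383.
Circumradius = q/(2 sin Q) ≈ 11.693.

11.6930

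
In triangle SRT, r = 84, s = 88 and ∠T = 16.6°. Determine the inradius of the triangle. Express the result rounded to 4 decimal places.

10.7121

By the law of cosines, t² = s² + r² − 2·s·r·cos T = 632.16, so t ≈ 25.143.
Area = ½·s·r·sin T ≈ 1055.9.
Semiperimeter p = (88+84+25.143)/2 = 98.571.
Inradius = area/p = 1055.9/98.571 ≈ 10.712.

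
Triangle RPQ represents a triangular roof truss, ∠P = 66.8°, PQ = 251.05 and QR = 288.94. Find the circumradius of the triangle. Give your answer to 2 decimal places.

Law of sines: sin R = PQ·sin P/QR ≈ 0.79860.
Since QR ≥ PQ, only the acute value applies: ∠R ≈ 53.00°.
Then ∠Q = 180° − ∠P − ∠R ≈ 60.20°.
Law of sines gives RP = QR·sin Q/sin P ≈ 272.8.
Circumradius = QR/(2 sin P) ≈ 157.18.

157.18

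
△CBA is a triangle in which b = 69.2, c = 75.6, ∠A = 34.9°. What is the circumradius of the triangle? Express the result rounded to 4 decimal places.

By the law of cosines, a² = c² + b² − 2·c·b·cos A = 1922.7, so a ≈ 43.849.
Area = ½·c·b·sin A ≈ 1496.6.
Circumradius = a/(2 sin A) ≈ 38.32.

R ≈ 38.3196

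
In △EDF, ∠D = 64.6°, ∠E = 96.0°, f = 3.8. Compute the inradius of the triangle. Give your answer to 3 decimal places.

The third angle is ∠F = 180° − ∠E − ∠D = 19.40°.
Law of sines: e = f·sin E/sin F ≈ 11.378.
Law of sines: d = f·sin D/sin F ≈ 10.334.
Area = ½·f·e·sin D ≈ 19.528.
Semiperimeter s = (11.378+10.334+3.8)/2 = 12.756.
Inradius = area/s = 19.528/12.756 ≈ 1.5309.

r ≈ 1.531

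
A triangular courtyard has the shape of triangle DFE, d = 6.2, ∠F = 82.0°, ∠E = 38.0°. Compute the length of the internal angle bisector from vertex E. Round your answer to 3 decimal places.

The third angle is ∠D = 180° − ∠F − ∠E = 60.00°.
Law of sines: f = d·sin F/sin D ≈ 7.0895.
Law of sines: e = d·sin E/sin D ≈ 4.4076.
The bisector from E has length 2·d·f·cos(∠E/2)/(d+f) ≈ 6.2546.

t_E ≈ 6.255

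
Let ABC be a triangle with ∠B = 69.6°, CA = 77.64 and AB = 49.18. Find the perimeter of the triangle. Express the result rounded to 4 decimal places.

perimeter ≈ 206.4381

Law of sines: sin C = AB·sin B/CA ≈ 0.59371.
Since CA ≥ AB, only the acute value applies: ∠C ≈ 36.42°.
Then ∠A = 180° − ∠B − ∠C ≈ 73.98°.
Law of sines gives BC = CA·sin A/sin B ≈ 79.618.
Semiperimeter s = (79.618+77.64+49.18)/2 = 103.22.
Perimeter = 79.618 + 77.64 + 49.18 = 206.44.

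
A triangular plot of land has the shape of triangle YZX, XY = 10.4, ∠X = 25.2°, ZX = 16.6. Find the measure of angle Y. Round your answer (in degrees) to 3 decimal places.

123.172

By the law of cosines, YZ² = ZX² + XY² − 2·ZX·XY·cos X = 71.301, so YZ ≈ 8.444.
Law of cosines again: cos Y = (XY² + YZ² − ZX²)/(2·XY·YZ) ≈ -0.54715, so ∠Y ≈ 123.17°.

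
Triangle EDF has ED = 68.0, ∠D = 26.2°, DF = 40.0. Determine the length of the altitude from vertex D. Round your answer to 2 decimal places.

32.77

By the law of cosines, FE² = ED² + DF² − 2·ED·DF·cos D = 1342.9, so FE ≈ 36.646.
Area = ½·ED·DF·sin D ≈ 600.45.
The altitude from D has length 2·area/FE ≈ 32.77.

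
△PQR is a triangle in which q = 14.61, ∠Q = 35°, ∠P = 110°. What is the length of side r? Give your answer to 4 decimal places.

The third angle is ∠R = 180° − ∠P − ∠Q = 35.00°.
Law of sines: r = q·sin R/sin Q ≈ 14.61.

14.6100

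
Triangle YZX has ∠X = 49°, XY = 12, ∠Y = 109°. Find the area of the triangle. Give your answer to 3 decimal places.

area ≈ 137.154

The third angle is ∠Z = 180° − ∠X − ∠Y = 22.00°.
Law of sines: ZX = XY·sin Y/sin Z ≈ 30.288.
Law of sines: YZ = XY·sin X/sin Z ≈ 24.176.
Area = ½·XY·ZX·sin X ≈ 137.15.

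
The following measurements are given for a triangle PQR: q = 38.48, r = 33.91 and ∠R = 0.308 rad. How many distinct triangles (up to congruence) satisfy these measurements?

2

q·sin R = 38.48·sin(0.308 rad) ≈ 11.67.
Since q sin R < r < q (11.67 < 33.91 < 38.48), two triangles exist.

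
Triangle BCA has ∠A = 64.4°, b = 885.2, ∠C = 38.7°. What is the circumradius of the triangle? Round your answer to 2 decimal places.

The third angle is ∠B = 180° − ∠C − ∠A = 76.90°.
Law of sines: c = b·sin C/sin B ≈ 568.25.
Law of sines: a = b·sin A/sin B ≈ 819.63.
Circumradius = b/(2 sin B) ≈ 454.43.

R ≈ 454.43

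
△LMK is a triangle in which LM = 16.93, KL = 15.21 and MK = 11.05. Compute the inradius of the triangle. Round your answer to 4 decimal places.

r ≈ 3.8138

Semiperimeter s = (11.05 + 15.21 + 16.93)/2 = 21.595.
Heron's formula: area = √(21.595·10.545·6.385·4.665) ≈ 82.358.
Inradius = area/s = 82.358/21.595 ≈ 3.8138.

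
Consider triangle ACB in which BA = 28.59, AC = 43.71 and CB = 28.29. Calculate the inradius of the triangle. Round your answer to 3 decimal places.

r ≈ 7.908

Semiperimeter s = (28.29 + 28.59 + 43.71)/2 = 50.295.
Heron's formula: area = √(50.295·22.005·21.705·6.585) ≈ 397.72.
Inradius = area/s = 397.72/50.295 ≈ 7.9078.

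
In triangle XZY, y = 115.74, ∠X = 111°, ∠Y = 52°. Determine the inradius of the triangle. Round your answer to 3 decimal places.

15.686

The third angle is ∠Z = 180° − ∠Y − ∠X = 17.00°.
Law of sines: x = y·sin X/sin Y ≈ 137.12.
Law of sines: z = y·sin Z/sin Y ≈ 42.942.
Area = ½·y·x·sin Z ≈ 2320.
Semiperimeter s = (137.12+42.942+115.74)/2 = 147.9.
Inradius = area/s = 2320/147.9 ≈ 15.686.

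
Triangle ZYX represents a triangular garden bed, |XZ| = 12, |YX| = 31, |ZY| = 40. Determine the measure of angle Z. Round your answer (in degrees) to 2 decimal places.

By the law of cosines, cos Z = (|XZ|² + |ZY|² − |YX|²) / (2·|XZ|·|ZY|) ≈ 0.81563, so ∠Z ≈ 35.35°.

35.35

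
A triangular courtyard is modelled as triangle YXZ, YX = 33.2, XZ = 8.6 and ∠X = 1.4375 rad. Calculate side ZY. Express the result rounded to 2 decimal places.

By the law of cosines, ZY² = YX² + XZ² − 2·YX·XZ·cos X = 1100.3, so ZY ≈ 33.171.

33.17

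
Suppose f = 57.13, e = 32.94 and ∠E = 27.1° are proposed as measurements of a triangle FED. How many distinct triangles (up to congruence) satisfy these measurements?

2

f·sin E = 57.13·sin(27.1°) ≈ 26.03.
Since f sin E < e < f (26.03 < 32.94 < 57.13), two triangles exist.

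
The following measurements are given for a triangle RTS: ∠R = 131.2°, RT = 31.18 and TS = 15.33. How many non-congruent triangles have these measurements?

RT·sin R = 31.18·sin(131.2°) ≈ 23.46.
Since ∠R is not acute, a triangle exists only if TS > RT; here TS ≤ RT, so there is no triangle.

0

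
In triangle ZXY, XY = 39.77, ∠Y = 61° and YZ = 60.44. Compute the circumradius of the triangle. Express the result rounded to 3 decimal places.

30.807

By the law of cosines, ZX² = XY² + YZ² − 2·XY·YZ·cos Y = 2904, so ZX ≈ 53.889.
Area = ½·XY·YZ·sin Y ≈ 1051.2.
Circumradius = ZX/(2 sin Y) ≈ 30.807.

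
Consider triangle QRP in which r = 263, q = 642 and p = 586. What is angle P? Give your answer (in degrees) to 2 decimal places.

∠P ≈ 65.89°

By the law of cosines, cos P = (q² + r² − p²) / (2·q·r) ≈ 0.40847, so ∠P ≈ 65.89°.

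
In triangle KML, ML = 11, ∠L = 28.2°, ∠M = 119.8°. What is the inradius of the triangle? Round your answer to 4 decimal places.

r ≈ 2.4118

The third angle is ∠K = 180° − ∠M − ∠L = 32.00°.
Law of sines: LK = ML·sin M/sin K ≈ 18.013.
Law of sines: KM = ML·sin L/sin K ≈ 9.8092.
Area = ½·ML·LK·sin L ≈ 46.816.
Semiperimeter s = (11+18.013+9.8092)/2 = 19.411.
Inradius = area/s = 46.816/19.411 ≈ 2.4118.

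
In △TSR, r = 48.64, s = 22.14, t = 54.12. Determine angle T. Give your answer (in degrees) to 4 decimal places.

91.9409

By the law of cosines, cos T = (s² + r² − t²) / (2·s·r) ≈ -0.03387, so ∠T ≈ 91.94°.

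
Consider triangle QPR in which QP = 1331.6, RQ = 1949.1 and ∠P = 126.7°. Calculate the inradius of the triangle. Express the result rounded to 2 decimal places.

Law of sines: sin R = QP·sin P/RQ ≈ 0.54776.
Since RQ ≥ QP, only the acute value applies: ∠R ≈ 33.21°.
Then ∠Q = 180° − ∠P − ∠R ≈ 20.09°.
Law of sines gives PR = RQ·sin Q/sin P ≈ 834.89.
Area = ½·RQ·QP·sin Q ≈ 4.4568e+05.
Semiperimeter s = (834.89+1949.1+1331.6)/2 = 2057.8.
Inradius = area/s = 4.4568e+05/2057.8 ≈ 216.58.

216.58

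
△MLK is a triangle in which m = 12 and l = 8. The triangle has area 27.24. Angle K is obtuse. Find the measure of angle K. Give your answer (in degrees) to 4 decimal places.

∠K ≈ 145.4239°

From area = ½·m·l·sin K, we get sin K = 2·area/(m·l) ≈ 0.56750.
Taking the obtuse solution, ∠K ≈ 145.42°.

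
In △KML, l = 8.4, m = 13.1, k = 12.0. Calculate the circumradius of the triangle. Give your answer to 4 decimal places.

R ≈ 6.7039

By the law of cosines, cos K = (m² + l² − k²) / (2·m·l) ≈ 0.44607, so ∠K ≈ 63.51°.
Circumradius = k/(2 sin K) ≈ 6.7039.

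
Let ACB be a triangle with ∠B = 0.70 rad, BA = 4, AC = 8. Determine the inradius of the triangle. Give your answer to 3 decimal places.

Law of sines: sin C = BA·sin B/AC ≈ 0.32211.
Since AC ≥ BA, only the acute value applies: ∠C ≈ 0.328 rad.
Then ∠A = π − ∠B − ∠C ≈ 2.114 rad.
Law of sines gives CB = AC·sin A/sin B ≈ 10.633.
Area = ½·AC·BA·sin A ≈ 13.7.
Semiperimeter s = (10.633+4+8)/2 = 11.316.
Inradius = area/s = 13.7/11.316 ≈ 1.2106.

r ≈ 1.211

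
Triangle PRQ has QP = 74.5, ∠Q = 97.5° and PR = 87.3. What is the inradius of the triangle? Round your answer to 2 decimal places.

Law of sines: sin R = QP·sin Q/PR ≈ 0.84608.
Since PR ≥ QP, only the acute value applies: ∠R ≈ 57.79°.
Then ∠P = 180° − ∠Q − ∠R ≈ 24.71°.
Law of sines gives RQ = PR·sin P/sin Q ≈ 36.812.
Area = ½·PR·QP·sin P ≈ 1359.5.
Semiperimeter s = (36.812+74.5+87.3)/2 = 99.306.
Inradius = area/s = 1359.5/99.306 ≈ 13.69.

r ≈ 13.69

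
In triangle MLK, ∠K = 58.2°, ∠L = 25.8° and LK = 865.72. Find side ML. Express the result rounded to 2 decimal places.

The third angle is ∠M = 180° − ∠L − ∠K = 96.00°.
Law of sines: ML = LK·sin K/sin M ≈ 739.82.

739.82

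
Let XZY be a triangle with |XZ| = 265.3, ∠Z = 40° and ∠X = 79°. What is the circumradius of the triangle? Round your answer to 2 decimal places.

The third angle is ∠Y = 180° − ∠X − ∠Z = 61.00°.
Law of sines: |ZY| = |XZ|·sin X/sin Y ≈ 297.76.
Law of sines: |YX| = |XZ|·sin Z/sin Y ≈ 194.98.
Circumradius = |XZ|/(2 sin Y) ≈ 151.67.

R ≈ 151.67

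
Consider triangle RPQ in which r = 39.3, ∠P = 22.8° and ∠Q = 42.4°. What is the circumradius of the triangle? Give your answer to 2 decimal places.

21.65

The third angle is ∠R = 180° − ∠P − ∠Q = 114.80°.
Law of sines: p = r·sin P/sin R ≈ 16.777.
Law of sines: q = r·sin Q/sin R ≈ 29.192.
Circumradius = r/(2 sin R) ≈ 21.646.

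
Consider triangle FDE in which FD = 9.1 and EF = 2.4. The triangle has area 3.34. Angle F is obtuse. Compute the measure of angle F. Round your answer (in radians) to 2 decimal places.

2.83

From area = ½·EF·FD·sin F, we get sin F = 2·area/(EF·FD) ≈ 0.30586.
Taking the obtuse solution, ∠F ≈ 2.831 rad.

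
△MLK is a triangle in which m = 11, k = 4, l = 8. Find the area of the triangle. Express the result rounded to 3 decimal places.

12.286

Semiperimeter s = (11 + 8 + 4)/2 = 11.5.
Heron's formula: area = √(11.5·0.5·3.5·7.5) ≈ 12.286.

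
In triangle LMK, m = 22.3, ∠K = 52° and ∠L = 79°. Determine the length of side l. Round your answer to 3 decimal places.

29.005

The third angle is ∠M = 180° − ∠K − ∠L = 49.00°.
Law of sines: l = m·sin L/sin M ≈ 29.005.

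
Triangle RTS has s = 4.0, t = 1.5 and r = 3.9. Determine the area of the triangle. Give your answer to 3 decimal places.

Semiperimeter p = (3.9 + 1.5 + 4)/2 = 4.7.
Heron's formula: area = √(4.7·0.8·3.2·0.7) ≈ 2.9021.

area ≈ 2.902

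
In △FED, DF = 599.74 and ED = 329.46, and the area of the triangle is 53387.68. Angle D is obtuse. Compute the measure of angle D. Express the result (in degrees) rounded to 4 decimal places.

147.2900

From area = ½·ED·DF·sin D, we get sin D = 2·area/(ED·DF) ≈ 0.54039.
Taking the obtuse solution, ∠D ≈ 147.29°.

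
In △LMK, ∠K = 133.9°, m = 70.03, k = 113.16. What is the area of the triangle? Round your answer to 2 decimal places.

Law of sines: sin M = m·sin K/k ≈ 0.44592.
Since k ≥ m, only the acute value applies: ∠M ≈ 26.48°.
Then ∠L = 180° − ∠K − ∠M ≈ 19.62°.
Law of sines gives l = k·sin L/sin K ≈ 52.728.
Area = ½·k·m·sin L ≈ 1330.3.

1330.32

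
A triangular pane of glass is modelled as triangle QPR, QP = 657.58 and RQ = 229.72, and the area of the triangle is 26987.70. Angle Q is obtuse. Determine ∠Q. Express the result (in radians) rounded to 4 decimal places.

∠Q ≈ 2.7762 rad

From area = ½·RQ·QP·sin Q, we get sin Q = 2·area/(RQ·QP) ≈ 0.35731.
Taking the obtuse solution, ∠Q ≈ 2.776 rad.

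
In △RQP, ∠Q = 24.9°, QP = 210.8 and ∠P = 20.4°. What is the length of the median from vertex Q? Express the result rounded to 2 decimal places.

The third angle is ∠R = 180° − ∠Q − ∠P = 134.70°.
Law of sines: PR = QP·sin Q/sin R ≈ 124.87.
Law of sines: RQ = QP·sin P/sin R ≈ 103.38.
Median from Q: ½√(2·RQ² + 2·QP² − PR²) ≈ 153.83.

153.83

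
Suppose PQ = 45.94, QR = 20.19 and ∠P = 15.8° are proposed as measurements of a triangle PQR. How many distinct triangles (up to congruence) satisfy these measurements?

PQ·sin P = 45.94·sin(15.8°) ≈ 12.51.
Since PQ sin P < QR < PQ (12.51 < 20.19 < 45.94), two triangles exist.

2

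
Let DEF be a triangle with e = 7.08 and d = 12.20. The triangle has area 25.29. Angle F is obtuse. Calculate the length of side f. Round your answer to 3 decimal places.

From area = ½·d·e·sin F, we get sin F = 2·area/(d·e) ≈ 0.58558.
Taking the obtuse solution, ∠F ≈ 144.16°.
Law of cosines then gives f ≈ 18.412.

18.412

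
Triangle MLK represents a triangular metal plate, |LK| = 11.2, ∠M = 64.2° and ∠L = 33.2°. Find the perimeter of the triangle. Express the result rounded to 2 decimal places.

perimeter ≈ 30.35

The third angle is ∠K = 180° − ∠M − ∠L = 82.60°.
Law of sines: |KM| = |LK|·sin L/sin M ≈ 6.8117.
Law of sines: |ML| = |LK|·sin K/sin M ≈ 12.336.
Semiperimeter s = (11.2+6.8117+12.336)/2 = 15.174.
Perimeter = 11.2 + 6.8117 + 12.336 = 30.348.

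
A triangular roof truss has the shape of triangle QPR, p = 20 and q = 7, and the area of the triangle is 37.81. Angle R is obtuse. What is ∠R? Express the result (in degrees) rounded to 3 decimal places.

∠R ≈ 147.307°

From area = ½·q·p·sin R, we get sin R = 2·area/(q·p) ≈ 0.54014.
Taking the obtuse solution, ∠R ≈ 147.31°.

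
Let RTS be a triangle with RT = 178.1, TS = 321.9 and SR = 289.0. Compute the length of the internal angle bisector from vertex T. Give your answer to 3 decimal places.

t_T ≈ 195.390

By the law of cosines, cos T = (RT² + TS² − SR²) / (2·RT·TS) ≈ 0.45193, so ∠T ≈ 1.1019 rad.
The bisector from T has length 2·RT·TS·cos(∠T/2)/(RT+TS) ≈ 195.39.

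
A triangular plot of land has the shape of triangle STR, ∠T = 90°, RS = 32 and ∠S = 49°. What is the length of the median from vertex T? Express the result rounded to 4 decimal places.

The third angle is ∠R = 180° − ∠S − ∠T = 41.00°.
Law of sines: TR = RS·sin S/sin T ≈ 24.151.
Law of sines: ST = RS·sin R/sin T ≈ 20.994.
Median from T: ½√(2·ST² + 2·TR² − RS²) ≈ 16.

m_T ≈ 16.0000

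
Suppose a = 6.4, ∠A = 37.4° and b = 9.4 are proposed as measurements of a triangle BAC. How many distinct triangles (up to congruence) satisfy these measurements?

b·sin A = 9.4·sin(37.4°) ≈ 5.709.
Since b sin A < a < b (5.709 < 6.4 < 9.4), two triangles exist.

2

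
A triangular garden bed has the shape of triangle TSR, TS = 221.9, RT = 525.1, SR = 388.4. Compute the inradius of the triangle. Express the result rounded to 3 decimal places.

Semiperimeter s = (388.4 + 525.1 + 221.9)/2 = 567.7.
Heron's formula: area = √(567.7·179.3·42.6·345.8) ≈ 38723.
Inradius = area/s = 38723/567.7 ≈ 68.21.

68.210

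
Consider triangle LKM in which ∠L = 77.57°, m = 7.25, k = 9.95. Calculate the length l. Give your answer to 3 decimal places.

10.978

By the law of cosines, l² = k² + m² − 2·k·m·cos L = 120.51, so l ≈ 10.978.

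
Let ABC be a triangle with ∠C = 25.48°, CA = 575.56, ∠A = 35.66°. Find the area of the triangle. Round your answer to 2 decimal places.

area ≈ 47430.87

The third angle is ∠B = 180° − ∠C − ∠A = 118.86°.
Law of sines: BC = CA·sin A/sin B ≈ 383.12.
Law of sines: AB = CA·sin C/sin B ≈ 282.72.
Area = ½·CA·BC·sin C ≈ 47431.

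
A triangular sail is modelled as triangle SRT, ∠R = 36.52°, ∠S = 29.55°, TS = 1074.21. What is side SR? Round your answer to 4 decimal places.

1649.9197

The third angle is ∠T = 180° − ∠S − ∠R = 113.93°.
Law of sines: SR = TS·sin T/sin R ≈ 1649.9.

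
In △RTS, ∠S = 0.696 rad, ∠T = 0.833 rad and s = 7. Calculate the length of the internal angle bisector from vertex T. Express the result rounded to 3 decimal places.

7.799

The third angle is ∠R = π − ∠T − ∠S = 1.613 rad.
Law of sines: r = s·sin R/sin S ≈ 10.908.
Law of sines: t = s·sin T/sin S ≈ 8.0787.
The bisector from T has length 2·s·r·cos(∠T/2)/(s+r) ≈ 7.7986.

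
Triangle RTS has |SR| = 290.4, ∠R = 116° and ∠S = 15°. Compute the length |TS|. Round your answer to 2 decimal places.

The third angle is ∠T = 180° − ∠S − ∠R = 49.00°.
Law of sines: |TS| = |SR|·sin R/sin T ≈ 345.84.

345.84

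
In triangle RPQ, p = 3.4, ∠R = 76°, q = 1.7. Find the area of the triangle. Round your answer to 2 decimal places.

Area = ½·p·q·sin R ≈ 2.8042.

area ≈ 2.80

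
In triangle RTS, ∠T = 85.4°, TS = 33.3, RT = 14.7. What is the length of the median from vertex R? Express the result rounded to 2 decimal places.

m_R ≈ 21.31

By the law of cosines, SR² = RT² + TS² − 2·RT·TS·cos T = 1246.5, so SR ≈ 35.305.
Median from R: ½√(2·SR² + 2·RT² − TS²) ≈ 21.309.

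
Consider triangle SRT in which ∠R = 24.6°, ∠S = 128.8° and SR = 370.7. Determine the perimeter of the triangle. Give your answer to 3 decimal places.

The third angle is ∠T = 180° − ∠S − ∠R = 26.60°.
Law of sines: RT = SR·sin S/sin T ≈ 645.21.
Law of sines: TS = SR·sin R/sin T ≈ 344.64.
Semiperimeter s = (645.21+344.64+370.7)/2 = 680.28.
Perimeter = 645.21 + 344.64 + 370.7 = 1360.6.

1360.553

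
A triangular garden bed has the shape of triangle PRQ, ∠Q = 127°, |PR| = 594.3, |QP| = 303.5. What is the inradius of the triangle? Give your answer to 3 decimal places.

r ≈ 69.371

Law of sines: sin R = |QP|·sin Q/|PR| ≈ 0.40785.
Since |PR| ≥ |QP|, only the acute value applies: ∠R ≈ 24.07°.
Then ∠P = 180° − ∠Q − ∠R ≈ 28.93°.
Law of sines gives |RQ| = |PR|·sin P/sin Q ≈ 359.97.
Area = ½·|PR|·|QP|·sin P ≈ 43626.
Semiperimeter s = (359.97+303.5+594.3)/2 = 628.89.
Inradius = area/s = 43626/628.89 ≈ 69.371.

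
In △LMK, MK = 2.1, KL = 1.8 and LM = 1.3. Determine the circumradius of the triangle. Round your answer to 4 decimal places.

R ≈ 1.0565

By the law of cosines, cos L = (KL² + LM² − MK²) / (2·KL·LM) ≈ 0.11111, so ∠L ≈ 1.4595 rad.
Circumradius = MK/(2 sin L) ≈ 1.0565.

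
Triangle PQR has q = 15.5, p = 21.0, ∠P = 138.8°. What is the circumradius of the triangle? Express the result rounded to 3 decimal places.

Law of sines: sin Q = q·sin P/p ≈ 0.48618.
Since p ≥ q, only the acute value applies: ∠Q ≈ 29.09°.
Then ∠R = 180° − ∠P − ∠Q ≈ 12.11°.
Law of sines gives r = p·sin R/sin P ≈ 6.6887.
Circumradius = p/(2 sin P) ≈ 15.941.

15.941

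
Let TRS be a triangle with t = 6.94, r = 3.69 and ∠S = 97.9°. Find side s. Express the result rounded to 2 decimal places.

By the law of cosines, s² = t² + r² − 2·t·r·cos S = 68.819, so s ≈ 8.2957.

8.30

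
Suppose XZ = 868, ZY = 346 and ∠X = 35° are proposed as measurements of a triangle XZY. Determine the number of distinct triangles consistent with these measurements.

0

XZ·sin X = 868·sin(35°) ≈ 497.9.
Since ZY = 346 < 497.9 = XZ sin X, no triangle exists.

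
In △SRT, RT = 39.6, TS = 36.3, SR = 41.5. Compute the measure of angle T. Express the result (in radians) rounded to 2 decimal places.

By the law of cosines, cos T = (RT² + TS² − SR²) / (2·RT·TS) ≈ 0.40474, so ∠T ≈ 1.154 rad.

∠T ≈ 1.15 rad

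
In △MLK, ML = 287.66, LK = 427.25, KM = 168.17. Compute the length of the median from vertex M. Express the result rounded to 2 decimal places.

m_M ≈ 99.39

Median from M: ½√(2·KM² + 2·ML² − LK²) ≈ 99.394.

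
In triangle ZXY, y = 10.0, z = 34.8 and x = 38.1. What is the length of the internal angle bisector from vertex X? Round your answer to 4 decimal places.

By the law of cosines, cos X = (y² + z² − x²) / (2·y·z) ≈ -0.20197, so ∠X ≈ 101.65°.
The bisector from X has length 2·y·z·cos(∠X/2)/(y+z) ≈ 9.8136.

9.8136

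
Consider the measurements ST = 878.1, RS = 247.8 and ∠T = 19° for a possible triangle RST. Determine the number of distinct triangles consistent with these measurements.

0

ST·sin T = 878.1·sin(19°) ≈ 285.9.
Since RS = 247.8 < 285.9 = ST sin T, no triangle exists.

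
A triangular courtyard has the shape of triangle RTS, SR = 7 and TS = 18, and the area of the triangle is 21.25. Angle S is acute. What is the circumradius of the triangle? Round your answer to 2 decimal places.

17.27

From area = ½·TS·SR·sin S, we get sin S = 2·area/(TS·SR) ≈ 0.33730.
Taking the acute solution, ∠S ≈ 19.71°.
Law of cosines then gives RT ≈ 11.652.
Circumradius = RT/(2 sin S) ≈ 17.272.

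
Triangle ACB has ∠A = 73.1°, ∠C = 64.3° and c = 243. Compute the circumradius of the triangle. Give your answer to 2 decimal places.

The third angle is ∠B = 180° − ∠A − ∠C = 42.60°.
Law of sines: a = c·sin A/sin C ≈ 258.03.
Law of sines: b = c·sin B/sin C ≈ 182.54.
Circumradius = c/(2 sin C) ≈ 134.84.

134.84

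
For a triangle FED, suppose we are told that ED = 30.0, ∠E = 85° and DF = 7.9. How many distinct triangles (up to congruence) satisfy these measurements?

0

ED·sin E = 30.0·sin(85°) ≈ 29.89.
Since DF = 7.9 < 29.89 = ED sin E, no triangle exists.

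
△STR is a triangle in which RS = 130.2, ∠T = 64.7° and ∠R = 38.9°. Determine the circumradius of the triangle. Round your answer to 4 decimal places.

The third angle is ∠S = 180° − ∠T − ∠R = 76.40°.
Law of sines: TR = RS·sin S/sin T ≈ 139.98.
Law of sines: ST = RS·sin R/sin T ≈ 90.435.
Circumradius = RS/(2 sin T) ≈ 72.007.

72.0067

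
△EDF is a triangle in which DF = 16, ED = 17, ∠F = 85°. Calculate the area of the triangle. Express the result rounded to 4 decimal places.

Law of sines: sin E = DF·sin F/ED ≈ 0.93760.
Since ED ≥ DF, only the acute value applies: ∠E ≈ 69.65°.
Then ∠D = 180° − ∠F − ∠E ≈ 25.35°.
Law of sines gives FE = ED·sin D/sin F ≈ 7.3059.
Area = ½·ED·DF·sin D ≈ 58.225.

58.2247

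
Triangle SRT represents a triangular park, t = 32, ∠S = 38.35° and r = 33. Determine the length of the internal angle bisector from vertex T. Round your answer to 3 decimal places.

By the law of cosines, s² = r² + t² − 2·r·t·cos S = 456.7, so s ≈ 21.37.
Law of cosines again: cos T = (s² + r² − t²)/(2·s·r) ≈ 0.36988, so ∠T ≈ 68.29°.
The bisector from T has length 2·s·r·cos(∠T/2)/(s+r) ≈ 21.469.

t_T ≈ 21.469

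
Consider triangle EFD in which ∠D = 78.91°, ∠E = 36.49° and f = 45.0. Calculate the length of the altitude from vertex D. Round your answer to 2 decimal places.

h_D ≈ 26.76

The third angle is ∠F = 180° − ∠D − ∠E = 64.60°.
Law of sines: e = f·sin E/sin F ≈ 29.624.
Law of sines: d = f·sin D/sin F ≈ 48.885.
Area = ½·f·e·sin D ≈ 654.1.
The altitude from D has length 2·area/d ≈ 26.761.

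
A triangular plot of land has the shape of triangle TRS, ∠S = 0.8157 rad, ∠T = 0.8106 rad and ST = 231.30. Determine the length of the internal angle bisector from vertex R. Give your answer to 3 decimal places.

122.253

The third angle is ∠R = π − ∠S − ∠T = 1.5153 rad.
Law of sines: RS = ST·sin T/sin R ≈ 167.88.
Law of sines: TR = ST·sin S/sin R ≈ 168.69.
The bisector from R has length 2·TR·RS·cos(∠R/2)/(TR+RS) ≈ 122.25.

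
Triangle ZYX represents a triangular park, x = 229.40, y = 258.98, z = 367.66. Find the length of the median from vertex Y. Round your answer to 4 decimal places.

Median from Y: ½√(2·x² + 2·z² − y²) ≈ 277.73.

m_Y ≈ 277.7255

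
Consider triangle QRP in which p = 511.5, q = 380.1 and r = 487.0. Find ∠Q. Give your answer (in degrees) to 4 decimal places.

44.6666

By the law of cosines, cos Q = (r² + p² − q²) / (2·r·p) ≈ 0.71121, so ∠Q ≈ 44.67°.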